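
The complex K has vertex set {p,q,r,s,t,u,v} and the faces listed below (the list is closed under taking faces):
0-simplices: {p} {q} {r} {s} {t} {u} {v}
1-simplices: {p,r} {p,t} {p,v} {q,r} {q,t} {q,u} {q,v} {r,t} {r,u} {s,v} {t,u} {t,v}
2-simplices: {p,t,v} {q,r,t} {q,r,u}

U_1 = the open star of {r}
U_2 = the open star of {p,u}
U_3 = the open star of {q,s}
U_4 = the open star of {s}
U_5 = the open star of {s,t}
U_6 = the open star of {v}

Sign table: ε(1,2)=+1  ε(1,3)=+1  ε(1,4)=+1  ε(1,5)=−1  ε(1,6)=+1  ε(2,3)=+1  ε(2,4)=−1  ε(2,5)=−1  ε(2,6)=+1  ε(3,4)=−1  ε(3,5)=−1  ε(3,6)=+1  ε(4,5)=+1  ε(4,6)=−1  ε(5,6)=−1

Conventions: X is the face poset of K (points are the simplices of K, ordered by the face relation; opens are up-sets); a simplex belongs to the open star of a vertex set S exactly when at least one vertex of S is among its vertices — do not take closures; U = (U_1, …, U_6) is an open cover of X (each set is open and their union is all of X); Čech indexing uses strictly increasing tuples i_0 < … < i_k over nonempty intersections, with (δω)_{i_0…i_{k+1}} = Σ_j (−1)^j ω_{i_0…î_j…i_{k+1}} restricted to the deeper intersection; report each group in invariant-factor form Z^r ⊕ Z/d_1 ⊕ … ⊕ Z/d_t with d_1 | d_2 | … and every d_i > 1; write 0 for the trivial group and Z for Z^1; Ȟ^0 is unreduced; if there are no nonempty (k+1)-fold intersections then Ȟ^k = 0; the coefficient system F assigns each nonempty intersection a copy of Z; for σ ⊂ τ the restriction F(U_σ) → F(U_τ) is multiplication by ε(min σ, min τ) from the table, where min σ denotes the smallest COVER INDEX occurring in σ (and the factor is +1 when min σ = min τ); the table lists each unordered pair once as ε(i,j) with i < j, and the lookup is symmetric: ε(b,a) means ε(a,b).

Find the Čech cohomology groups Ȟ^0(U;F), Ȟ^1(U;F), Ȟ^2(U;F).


Ȟ^0 ≅ Z, Ȟ^1 ≅ Z, Ȟ^2 ≅ 0

nonempty intersections:
  U1={{r},{p,r},{q,r},{r,t},{r,u},{q,r,t},{q,r,u}} U2={{p},{u},{p,r},{p,t},{p,v},{q,u},{r,u},{t,u},{p,t,v},{q,r,u}} U3={{q},{s},{q,r},{q,t},{q,u},{q,v},{s,v},{q,r,t},{q,r,u}} U4={{s},{s,v}} U5={{s},{t},{p,t},{q,t},{r,t},{s,v},{t,u},{t,v},{p,t,v},{q,r,t}} U6={{v},{p,v},{q,v},{s,v},{t,v},{p,t,v}}
  U12={{p,r},{r,u},{q,r,u}} U13={{q,r},{q,r,t},{q,r,u}} U15={{r,t},{q,r,t}} U23={{q,u},{q,r,u}} U25={{p,t},{t,u},{p,t,v}} U26={{p,v},{p,t,v}} U34={{s},{s,v}} U35={{s},{q,t},{s,v},{q,r,t}} U36={{q,v},{s,v}} U45={{s},{s,v}} U46={{s,v}} U56={{s,v},{t,v},{p,t,v}}
  U123={{q,r,u}} U135={{q,r,t}} U256={{p,t,v}} U345={{s},{s,v}} U346={{s,v}} U356={{s,v}} U456={{s,v}}
  U3456={{s,v}}
C dims 6,12,7,1; δ0: rk 5, SNF 1^5; δ1: rk 6, SNF 1^6; δ2: rk 1, SNF 1^1
Ȟ^0: (6−5)−0=1 ⇒ Z
Ȟ^1: (12−6)−5=1 ⇒ Z
Ȟ^2: (7−1)−6=0 ⇒ 0


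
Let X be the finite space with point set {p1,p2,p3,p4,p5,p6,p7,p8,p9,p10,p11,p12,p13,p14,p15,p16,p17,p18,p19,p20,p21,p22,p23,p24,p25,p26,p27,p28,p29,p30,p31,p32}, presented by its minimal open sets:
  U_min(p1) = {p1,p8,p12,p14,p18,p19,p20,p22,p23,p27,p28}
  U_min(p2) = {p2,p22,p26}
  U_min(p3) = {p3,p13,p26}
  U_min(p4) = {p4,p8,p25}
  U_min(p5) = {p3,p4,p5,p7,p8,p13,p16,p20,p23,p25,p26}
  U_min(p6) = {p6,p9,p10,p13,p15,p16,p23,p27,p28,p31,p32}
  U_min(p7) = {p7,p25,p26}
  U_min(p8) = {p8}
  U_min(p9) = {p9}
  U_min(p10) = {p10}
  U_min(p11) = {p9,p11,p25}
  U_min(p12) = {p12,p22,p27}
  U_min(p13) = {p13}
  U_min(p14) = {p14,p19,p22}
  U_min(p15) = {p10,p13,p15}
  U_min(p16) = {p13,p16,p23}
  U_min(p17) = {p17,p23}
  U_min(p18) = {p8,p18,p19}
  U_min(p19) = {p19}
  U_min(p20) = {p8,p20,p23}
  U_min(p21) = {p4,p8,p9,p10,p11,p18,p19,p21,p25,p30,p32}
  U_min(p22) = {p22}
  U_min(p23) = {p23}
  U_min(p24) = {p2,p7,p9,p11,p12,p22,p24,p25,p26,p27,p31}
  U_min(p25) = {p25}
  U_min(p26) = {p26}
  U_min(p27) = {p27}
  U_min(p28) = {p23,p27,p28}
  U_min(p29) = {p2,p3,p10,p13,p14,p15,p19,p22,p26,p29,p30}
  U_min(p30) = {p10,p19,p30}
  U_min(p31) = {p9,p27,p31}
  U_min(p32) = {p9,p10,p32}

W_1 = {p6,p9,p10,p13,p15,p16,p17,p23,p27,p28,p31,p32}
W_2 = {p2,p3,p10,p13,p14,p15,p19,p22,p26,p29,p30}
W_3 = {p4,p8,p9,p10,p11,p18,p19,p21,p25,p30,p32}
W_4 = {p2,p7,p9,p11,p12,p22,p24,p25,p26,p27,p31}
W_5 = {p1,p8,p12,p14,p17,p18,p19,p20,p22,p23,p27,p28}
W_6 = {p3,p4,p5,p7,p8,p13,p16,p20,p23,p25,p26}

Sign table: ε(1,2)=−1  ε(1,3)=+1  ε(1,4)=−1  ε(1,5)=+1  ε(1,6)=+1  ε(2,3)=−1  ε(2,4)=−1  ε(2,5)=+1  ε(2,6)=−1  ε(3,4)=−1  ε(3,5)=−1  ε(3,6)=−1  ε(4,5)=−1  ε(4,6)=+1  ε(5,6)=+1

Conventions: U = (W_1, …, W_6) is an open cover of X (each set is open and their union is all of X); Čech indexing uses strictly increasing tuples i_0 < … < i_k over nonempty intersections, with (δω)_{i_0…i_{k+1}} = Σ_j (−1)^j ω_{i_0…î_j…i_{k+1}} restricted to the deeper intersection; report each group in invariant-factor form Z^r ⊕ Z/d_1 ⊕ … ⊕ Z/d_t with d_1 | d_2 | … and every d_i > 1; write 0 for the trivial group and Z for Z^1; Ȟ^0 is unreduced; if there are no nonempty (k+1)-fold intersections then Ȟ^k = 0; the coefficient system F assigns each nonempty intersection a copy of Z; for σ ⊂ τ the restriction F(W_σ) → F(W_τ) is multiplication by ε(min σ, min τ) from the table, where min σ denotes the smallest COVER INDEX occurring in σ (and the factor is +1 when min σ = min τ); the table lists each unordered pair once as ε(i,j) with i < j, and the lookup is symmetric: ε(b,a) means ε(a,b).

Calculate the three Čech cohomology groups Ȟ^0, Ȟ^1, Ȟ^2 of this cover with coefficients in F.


nerve simplices:
  W12={p10,p13,p15} W13={p9,p10,p32} W14={p9,p27,p31} W15={p17,p23,p27,p28} W16={p13,p16,p23} W23={p10,p19,p30} W24={p2,p22,p26} W25={p14,p19,p22} W26={p3,p13,p26} W34={p9,p11,p25} W35={p8,p18,p19} W36={p4,p8,p25} W45={p12,p22,p27} W46={p7,p25,p26} W56={p8,p20,p23}
  W123={p10} W126={p13} W134={p9} W145={p27} W156={p23} W235={p19} W245={p22} W246={p26} W346={p25} W356={p8}
C dims 6,15,10; δ0: rk 6, SNF 1^5·2; δ1: rk 9, SNF 1^9
degree 0: 6−6−0 = 0 → Ȟ^0 ≅ 0
degree 1: 15−9−6 = 0 plus torsion [2] → Ȟ^1 ≅ Z/2
degree 2: 10−0−9 = 1 → Ȟ^2 ≅ Z

Ȟ^0(U;F) ≅ 0; Ȟ^1(U;F) ≅ Z/2; Ȟ^2(U;F) ≅ Z


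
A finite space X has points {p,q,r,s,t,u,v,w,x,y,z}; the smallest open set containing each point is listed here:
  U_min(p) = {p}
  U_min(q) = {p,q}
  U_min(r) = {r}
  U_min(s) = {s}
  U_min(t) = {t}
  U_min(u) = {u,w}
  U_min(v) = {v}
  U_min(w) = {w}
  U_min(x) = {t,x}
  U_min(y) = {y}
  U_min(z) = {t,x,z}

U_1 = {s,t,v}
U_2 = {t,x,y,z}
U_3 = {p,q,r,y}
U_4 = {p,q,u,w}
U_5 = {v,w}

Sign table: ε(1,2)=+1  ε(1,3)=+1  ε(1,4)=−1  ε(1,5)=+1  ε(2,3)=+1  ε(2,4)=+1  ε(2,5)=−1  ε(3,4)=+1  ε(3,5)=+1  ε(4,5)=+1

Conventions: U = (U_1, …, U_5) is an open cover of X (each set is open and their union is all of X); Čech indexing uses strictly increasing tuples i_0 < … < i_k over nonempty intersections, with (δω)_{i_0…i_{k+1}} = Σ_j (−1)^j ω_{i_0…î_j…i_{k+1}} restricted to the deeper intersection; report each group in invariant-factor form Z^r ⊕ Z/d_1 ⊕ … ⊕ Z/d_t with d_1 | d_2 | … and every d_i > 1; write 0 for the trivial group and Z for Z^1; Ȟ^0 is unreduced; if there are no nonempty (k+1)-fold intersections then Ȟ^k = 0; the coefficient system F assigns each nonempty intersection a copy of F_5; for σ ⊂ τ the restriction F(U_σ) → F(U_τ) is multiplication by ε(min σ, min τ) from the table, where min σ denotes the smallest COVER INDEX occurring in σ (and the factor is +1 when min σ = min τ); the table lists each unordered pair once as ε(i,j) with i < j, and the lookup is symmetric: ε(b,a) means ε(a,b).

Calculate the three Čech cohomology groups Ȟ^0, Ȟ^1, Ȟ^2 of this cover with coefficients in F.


nerve simplices:
  U12={t} U15={v} U23={y} U34={p,q} U45={w}
C dims 5,5; δ0: rk_F5 4
degree 0: 5−4−0 = 1 → Ȟ^0 ≅ Z/5
degree 1: 5−0−4 = 1 → Ȟ^1 ≅ Z/5
degree 2: 0−0−0 = 0 → Ȟ^2 ≅ 0

Ȟ^0 ≅ Z/5, Ȟ^1 ≅ Z/5 and Ȟ^2 ≅ 0


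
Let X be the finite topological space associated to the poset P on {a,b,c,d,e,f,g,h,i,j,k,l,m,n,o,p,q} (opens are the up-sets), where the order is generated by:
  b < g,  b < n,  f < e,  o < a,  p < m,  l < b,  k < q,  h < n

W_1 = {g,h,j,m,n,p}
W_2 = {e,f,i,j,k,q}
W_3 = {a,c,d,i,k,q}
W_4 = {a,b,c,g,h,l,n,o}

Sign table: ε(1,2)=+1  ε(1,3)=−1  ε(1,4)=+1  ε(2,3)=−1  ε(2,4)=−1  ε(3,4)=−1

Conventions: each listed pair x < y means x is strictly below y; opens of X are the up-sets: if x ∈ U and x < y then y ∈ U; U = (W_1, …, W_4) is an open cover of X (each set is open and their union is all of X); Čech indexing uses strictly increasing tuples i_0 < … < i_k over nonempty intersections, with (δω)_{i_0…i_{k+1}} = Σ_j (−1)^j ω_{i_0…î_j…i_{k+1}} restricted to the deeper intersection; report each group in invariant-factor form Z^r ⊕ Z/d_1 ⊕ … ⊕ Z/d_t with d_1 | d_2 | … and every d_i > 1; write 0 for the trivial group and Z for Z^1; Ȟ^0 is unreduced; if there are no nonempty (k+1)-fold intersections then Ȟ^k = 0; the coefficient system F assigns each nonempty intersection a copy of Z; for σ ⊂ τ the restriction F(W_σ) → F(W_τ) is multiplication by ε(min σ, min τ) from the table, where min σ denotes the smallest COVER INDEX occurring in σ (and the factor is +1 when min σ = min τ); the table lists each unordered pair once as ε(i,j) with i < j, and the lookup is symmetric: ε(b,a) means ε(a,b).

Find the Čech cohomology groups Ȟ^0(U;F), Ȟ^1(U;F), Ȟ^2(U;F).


Ȟ^0(U;F) ≅ Z,  Ȟ^1(U;F) ≅ Z,  Ȟ^2(U;F) ≅ 0

nerve of the cover:
  W12={j} W14={g,h,n} W23={i,k,q} W34={a,c}
C dims 4,4; δ0: rk 3, SNF 1^3
Ȟ^0 = (4 − 3) − 0 = 1, so Ȟ^0 ≅ Z
Ȟ^1 = (4 − 0) − 3 = 1, so Ȟ^1 ≅ Z
Ȟ^2 = (0 − 0) − 0 = 0, so Ȟ^2 ≅ 0


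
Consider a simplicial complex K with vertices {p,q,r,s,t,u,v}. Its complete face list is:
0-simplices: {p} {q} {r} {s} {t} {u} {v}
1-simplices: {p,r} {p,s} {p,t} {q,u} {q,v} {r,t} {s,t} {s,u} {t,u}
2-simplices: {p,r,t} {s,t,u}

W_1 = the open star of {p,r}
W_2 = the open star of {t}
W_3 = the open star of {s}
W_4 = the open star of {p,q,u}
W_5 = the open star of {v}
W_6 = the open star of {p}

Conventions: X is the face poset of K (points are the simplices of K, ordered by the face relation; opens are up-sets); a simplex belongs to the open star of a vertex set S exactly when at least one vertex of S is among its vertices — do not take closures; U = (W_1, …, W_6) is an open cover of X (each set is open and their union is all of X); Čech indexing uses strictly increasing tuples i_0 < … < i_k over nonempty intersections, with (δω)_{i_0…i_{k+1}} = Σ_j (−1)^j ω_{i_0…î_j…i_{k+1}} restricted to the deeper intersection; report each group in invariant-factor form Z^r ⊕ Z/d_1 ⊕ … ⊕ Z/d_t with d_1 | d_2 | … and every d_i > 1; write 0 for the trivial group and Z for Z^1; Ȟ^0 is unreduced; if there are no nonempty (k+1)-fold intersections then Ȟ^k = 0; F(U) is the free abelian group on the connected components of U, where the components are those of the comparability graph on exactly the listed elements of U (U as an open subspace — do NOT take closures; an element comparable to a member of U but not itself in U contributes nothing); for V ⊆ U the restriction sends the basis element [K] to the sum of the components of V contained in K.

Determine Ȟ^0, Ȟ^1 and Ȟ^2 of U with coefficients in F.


Ȟ^0(U;F) ≅ Z, Ȟ^1(U;F) ≅ Z, Ȟ^2(U;F) ≅ 0

cover nerve:
  W1={{p},{r},{p,r},{p,s},{p,t},{r,t},{p,r,t}} W2={{t},{p,t},{r,t},{s,t},{t,u},{p,r,t},{s,t,u}} W3={{s},{p,s},{s,t},{s,u},{s,t,u}} W4={{p},{q},{u},{p,r},{p,s},{p,t},{q,u},{q,v},{s,u},{t,u},{p,r,t},{s,t,u}} W5={{v},{q,v}} W6={{p},{p,r},{p,s},{p,t},{p,r,t}}
  W12={{p,t},{r,t},{p,r,t}} W13={{p,s}} W14={{p},{p,r},{p,s},{p,t},{p,r,t}} W16={{p},{p,r},{p,s},{p,t},{p,r,t}} W23={{s,t},{s,t,u}} W24={{p,t},{t,u},{p,r,t},{s,t,u}} W26={{p,t},{p,r,t}} W34={{p,s},{s,u},{s,t,u}} W36={{p,s}} W45={{q,v}} W46={{p},{p,r},{p,s},{p,t},{p,r,t}}
  W124={{p,t},{p,r,t}} W126={{p,t},{p,r,t}} W134={{p,s}} W136={{p,s}} W146={{p},{p,r},{p,s},{p,t},{p,r,t}} W234={{s,t,u}} W246={{p,t},{p,r,t}} W346={{p,s}}
  W1246={{p,t},{p,r,t}} W1346={{p,s}}
components per intersection:
  W1: {{p},{r},{p,r},{p,s},{p,t},{r,t},{p,r,t}}
  W2: {{t},{p,t},{r,t},{s,t},{t,u},{p,r,t},{s,t,u}}
  W3: {{s},{p,s},{s,t},{s,u},{s,t,u}}
  W4: {{p},{p,r},{p,s},{p,t},{p,r,t}} {{q},{u},{q,u},{q,v},{s,u},{t,u},{s,t,u}}
  W5: {{v},{q,v}}
  W6: {{p},{p,r},{p,s},{p,t},{p,r,t}}
  W12: {{p,t},{r,t},{p,r,t}}
  W13: {{p,s}}
  W14: {{p},{p,r},{p,s},{p,t},{p,r,t}}
  W16: {{p},{p,r},{p,s},{p,t},{p,r,t}}
  W23: {{s,t},{s,t,u}}
  W24: {{p,t},{p,r,t}} {{t,u},{s,t,u}}
  W26: {{p,t},{p,r,t}}
  W34: {{p,s}} {{s,u},{s,t,u}}
  W36: {{p,s}}
  W45: {{q,v}}
  W46: {{p},{p,r},{p,s},{p,t},{p,r,t}}
  W124: {{p,t},{p,r,t}}
  W126: {{p,t},{p,r,t}}
  W134: {{p,s}}
  W136: {{p,s}}
  W146: {{p},{p,r},{p,s},{p,t},{p,r,t}}
  W234: {{s,t,u}}
  W246: {{p,t},{p,r,t}}
  W346: {{p,s}}
  W1246: {{p,t},{p,r,t}}
  W1346: {{p,s}}
C dims 7,13,8,2; δ0: rk 6, SNF 1^6; δ1: rk 6, SNF 1^6; δ2: rk 2, SNF 1^2
Ȟ^0: (7−6)−0=1 ⇒ Z
Ȟ^1: (13−6)−6=1 ⇒ Z
Ȟ^2: (8−2)−6=0 ⇒ 0


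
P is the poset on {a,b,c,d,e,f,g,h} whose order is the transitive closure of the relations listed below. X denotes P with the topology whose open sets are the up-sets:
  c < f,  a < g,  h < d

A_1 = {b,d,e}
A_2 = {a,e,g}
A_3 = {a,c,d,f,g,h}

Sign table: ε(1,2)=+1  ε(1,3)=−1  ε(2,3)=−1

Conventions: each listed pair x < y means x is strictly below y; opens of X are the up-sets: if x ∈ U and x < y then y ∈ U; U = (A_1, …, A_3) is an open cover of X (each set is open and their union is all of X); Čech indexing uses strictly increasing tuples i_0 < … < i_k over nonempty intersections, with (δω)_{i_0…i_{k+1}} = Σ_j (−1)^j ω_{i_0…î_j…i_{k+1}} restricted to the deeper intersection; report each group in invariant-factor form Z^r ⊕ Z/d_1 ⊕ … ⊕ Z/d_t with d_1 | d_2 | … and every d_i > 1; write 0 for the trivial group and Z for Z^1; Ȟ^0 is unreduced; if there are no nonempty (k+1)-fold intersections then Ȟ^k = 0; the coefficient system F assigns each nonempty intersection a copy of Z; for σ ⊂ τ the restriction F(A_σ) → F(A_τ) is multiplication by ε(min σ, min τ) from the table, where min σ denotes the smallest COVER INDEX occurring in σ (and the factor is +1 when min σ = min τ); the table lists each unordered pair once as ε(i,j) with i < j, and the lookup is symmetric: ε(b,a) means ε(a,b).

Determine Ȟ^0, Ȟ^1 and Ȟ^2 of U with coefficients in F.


cover nerve:
  A12={e} A13={d} A23={a,g}
C dims 3,3; δ0: rk 2, SNF 1^2
Ȟ^0: (3−2)−0=1 ⇒ Z
Ȟ^1: (3−0)−2=1 ⇒ Z
Ȟ^2: (0−0)−0=0 ⇒ 0

Ȟ^0 ≅ Z, Ȟ^1 ≅ Z and Ȟ^2 ≅ 0


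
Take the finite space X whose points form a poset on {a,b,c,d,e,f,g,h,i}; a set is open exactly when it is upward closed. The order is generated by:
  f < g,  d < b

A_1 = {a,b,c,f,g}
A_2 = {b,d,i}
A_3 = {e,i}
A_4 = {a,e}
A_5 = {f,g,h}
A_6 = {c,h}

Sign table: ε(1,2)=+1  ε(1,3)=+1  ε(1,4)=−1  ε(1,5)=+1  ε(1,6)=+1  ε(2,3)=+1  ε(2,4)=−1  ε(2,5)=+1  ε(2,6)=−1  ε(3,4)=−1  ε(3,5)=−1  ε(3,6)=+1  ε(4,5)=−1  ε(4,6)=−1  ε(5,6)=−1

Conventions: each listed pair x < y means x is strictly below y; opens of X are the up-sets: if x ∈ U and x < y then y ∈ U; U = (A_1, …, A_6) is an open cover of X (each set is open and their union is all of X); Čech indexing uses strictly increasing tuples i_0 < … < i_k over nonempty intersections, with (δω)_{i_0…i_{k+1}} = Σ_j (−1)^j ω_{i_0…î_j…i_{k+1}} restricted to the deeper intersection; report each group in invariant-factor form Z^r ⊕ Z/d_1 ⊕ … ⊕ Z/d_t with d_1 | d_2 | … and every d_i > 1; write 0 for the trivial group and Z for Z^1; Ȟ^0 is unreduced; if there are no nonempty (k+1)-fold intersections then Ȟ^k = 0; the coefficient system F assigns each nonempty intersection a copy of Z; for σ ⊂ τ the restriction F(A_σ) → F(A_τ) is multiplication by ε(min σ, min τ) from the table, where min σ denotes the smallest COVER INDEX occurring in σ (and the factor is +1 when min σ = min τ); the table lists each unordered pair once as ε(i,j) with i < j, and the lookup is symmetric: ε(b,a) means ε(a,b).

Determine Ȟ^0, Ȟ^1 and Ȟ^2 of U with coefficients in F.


Ȟ^0(U;F) ≅ 0, Ȟ^1(U;F) ≅ Z ⊕ Z/2, Ȟ^2(U;F) ≅ 0

nerve of the cover:
  A12={b} A14={a} A15={f,g} A16={c} A23={i} A34={e} A56={h}
C dims 6,7; δ0: rk 6, SNF 1^5·2
Ȟ^0 = (6 − 6) − 0 = 0, so Ȟ^0 ≅ 0
Ȟ^1 = (7 − 0) − 6 = 1 plus torsion [2], so Ȟ^1 ≅ Z ⊕ Z/2
Ȟ^2 = (0 − 0) − 0 = 0, so Ȟ^2 ≅ 0


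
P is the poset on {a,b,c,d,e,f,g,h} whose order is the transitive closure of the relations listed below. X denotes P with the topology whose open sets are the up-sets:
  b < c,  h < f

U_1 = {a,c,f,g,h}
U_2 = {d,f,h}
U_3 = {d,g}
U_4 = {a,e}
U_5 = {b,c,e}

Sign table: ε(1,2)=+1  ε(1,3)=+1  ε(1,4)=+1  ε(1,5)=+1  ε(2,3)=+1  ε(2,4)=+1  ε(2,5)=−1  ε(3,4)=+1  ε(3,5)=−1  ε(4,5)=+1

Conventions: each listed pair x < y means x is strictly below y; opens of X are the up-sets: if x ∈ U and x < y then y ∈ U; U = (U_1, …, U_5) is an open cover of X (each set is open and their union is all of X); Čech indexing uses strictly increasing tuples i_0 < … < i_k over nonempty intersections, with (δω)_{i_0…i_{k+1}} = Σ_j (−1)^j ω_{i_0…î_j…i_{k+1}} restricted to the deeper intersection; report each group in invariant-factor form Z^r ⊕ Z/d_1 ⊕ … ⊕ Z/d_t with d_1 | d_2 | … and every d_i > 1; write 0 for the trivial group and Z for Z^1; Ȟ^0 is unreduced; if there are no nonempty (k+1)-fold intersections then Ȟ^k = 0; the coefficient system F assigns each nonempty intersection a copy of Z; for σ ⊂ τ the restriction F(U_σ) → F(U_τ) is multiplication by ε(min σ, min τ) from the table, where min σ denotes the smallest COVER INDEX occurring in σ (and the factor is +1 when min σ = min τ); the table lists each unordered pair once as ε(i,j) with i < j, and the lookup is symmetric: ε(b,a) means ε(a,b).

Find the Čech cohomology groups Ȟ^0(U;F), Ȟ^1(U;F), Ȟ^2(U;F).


Ȟ^0 = Z, Ȟ^1 = Z^2, Ȟ^2 = 0

nerve of the cover:
  U12={f,h} U13={g} U14={a} U15={c} U23={d} U45={e}
C dims 5,6; δ0: rk 4, SNF 1^4
Ȟ^0 = (5 − 4) − 0 = 1, so Ȟ^0 ≅ Z
Ȟ^1 = (6 − 0) − 4 = 2, so Ȟ^1 ≅ Z^2
Ȟ^2 = (0 − 0) − 0 = 0, so Ȟ^2 ≅ 0


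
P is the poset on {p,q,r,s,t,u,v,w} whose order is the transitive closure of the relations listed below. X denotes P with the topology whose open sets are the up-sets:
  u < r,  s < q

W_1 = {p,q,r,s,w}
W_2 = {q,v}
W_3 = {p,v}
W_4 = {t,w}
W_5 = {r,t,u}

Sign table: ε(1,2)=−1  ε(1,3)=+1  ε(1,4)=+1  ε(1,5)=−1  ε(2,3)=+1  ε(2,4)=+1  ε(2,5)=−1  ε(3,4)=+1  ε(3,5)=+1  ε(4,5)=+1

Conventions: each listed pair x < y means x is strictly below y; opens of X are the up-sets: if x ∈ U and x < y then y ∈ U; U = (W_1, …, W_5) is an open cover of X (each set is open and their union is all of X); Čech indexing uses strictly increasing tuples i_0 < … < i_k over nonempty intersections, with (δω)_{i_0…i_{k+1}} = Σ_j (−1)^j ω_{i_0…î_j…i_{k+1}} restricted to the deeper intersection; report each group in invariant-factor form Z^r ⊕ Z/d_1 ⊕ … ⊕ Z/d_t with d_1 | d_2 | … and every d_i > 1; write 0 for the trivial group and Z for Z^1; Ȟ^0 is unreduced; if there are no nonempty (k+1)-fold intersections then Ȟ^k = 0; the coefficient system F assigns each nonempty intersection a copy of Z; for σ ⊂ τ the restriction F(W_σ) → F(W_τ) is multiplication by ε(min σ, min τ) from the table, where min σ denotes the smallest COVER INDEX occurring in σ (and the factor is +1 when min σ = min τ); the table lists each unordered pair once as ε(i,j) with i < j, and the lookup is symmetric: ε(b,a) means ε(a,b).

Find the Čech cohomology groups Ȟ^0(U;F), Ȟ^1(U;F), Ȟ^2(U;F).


nerve simplices:
  W12={q} W13={p} W14={w} W15={r} W23={v} W45={t}
C dims 5,6; δ0: rk 5, SNF 1^4·2
degree 0: 5−5−0 = 0 → Ȟ^0 ≅ 0
degree 1: 6−0−5 = 1 plus torsion [2] → Ȟ^1 ≅ Z ⊕ Z/2
degree 2: 0−0−0 = 0 → Ȟ^2 ≅ 0

Ȟ^0 = 0, Ȟ^1 = Z ⊕ Z/2, Ȟ^2 = 0


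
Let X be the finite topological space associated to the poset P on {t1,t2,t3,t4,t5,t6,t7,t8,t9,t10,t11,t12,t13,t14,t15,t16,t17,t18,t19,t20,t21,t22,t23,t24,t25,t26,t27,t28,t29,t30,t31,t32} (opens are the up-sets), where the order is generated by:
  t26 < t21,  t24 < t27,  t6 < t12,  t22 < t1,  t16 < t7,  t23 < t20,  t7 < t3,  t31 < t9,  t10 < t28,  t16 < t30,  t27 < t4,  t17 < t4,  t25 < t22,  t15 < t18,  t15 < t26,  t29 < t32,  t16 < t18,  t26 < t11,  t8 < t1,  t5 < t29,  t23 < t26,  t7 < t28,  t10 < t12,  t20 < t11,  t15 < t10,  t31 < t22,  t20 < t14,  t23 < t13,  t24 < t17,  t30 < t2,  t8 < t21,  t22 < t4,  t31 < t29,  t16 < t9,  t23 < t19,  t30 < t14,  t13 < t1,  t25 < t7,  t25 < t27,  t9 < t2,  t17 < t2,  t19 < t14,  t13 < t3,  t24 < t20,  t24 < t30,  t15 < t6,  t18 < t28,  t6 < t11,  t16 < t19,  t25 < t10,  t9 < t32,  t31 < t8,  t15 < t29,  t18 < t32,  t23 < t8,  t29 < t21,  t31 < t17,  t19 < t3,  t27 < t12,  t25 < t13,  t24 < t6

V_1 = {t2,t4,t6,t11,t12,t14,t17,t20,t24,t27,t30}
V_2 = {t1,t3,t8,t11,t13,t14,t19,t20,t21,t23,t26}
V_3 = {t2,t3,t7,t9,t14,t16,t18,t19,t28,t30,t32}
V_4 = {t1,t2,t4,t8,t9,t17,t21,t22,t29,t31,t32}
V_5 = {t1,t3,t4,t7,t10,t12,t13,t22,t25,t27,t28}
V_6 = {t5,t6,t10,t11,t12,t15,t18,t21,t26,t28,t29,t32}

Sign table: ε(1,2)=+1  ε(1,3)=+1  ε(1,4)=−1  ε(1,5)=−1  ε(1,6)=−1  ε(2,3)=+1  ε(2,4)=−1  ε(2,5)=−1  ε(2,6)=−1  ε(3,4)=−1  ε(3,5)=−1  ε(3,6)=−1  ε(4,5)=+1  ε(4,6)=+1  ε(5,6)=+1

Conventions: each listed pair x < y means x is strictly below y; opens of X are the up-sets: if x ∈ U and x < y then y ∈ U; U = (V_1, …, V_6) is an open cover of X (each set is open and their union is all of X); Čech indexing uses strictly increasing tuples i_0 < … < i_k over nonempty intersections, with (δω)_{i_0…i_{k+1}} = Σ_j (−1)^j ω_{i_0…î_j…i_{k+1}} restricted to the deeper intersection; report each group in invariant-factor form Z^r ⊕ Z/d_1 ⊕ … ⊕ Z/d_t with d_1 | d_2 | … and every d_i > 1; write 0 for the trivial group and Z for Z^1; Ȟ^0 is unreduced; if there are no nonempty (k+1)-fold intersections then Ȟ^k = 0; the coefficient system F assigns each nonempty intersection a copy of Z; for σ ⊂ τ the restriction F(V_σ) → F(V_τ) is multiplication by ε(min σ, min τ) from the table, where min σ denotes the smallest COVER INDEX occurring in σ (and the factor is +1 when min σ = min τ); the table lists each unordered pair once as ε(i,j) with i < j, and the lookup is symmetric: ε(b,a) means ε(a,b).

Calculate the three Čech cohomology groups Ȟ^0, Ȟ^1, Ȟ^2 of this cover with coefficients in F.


nonempty overlaps:
  V12={t11,t14,t20} V13={t2,t14,t30} V14={t2,t4,t17} V15={t4,t12,t27} V16={t6,t11,t12} V23={t3,t14,t19} V24={t1,t8,t21} V25={t1,t3,t13} V26={t11,t21,t26} V34={t2,t9,t32} V35={t3,t7,t28} V36={t18,t28,t32} V45={t1,t4,t22} V46={t21,t29,t32} V56={t10,t12,t28}
  V123={t14} V126={t11} V134={t2} V145={t4} V156={t12} V235={t3} V245={t1} V246={t21} V346={t32} V356={t28}
C dims 6,15,10; δ0: rk 5, SNF 1^5; δ1: rk 10, SNF 1^9·2
degree 0: 6−5−0 = 1 → Ȟ^0 ≅ Z
degree 1: 15−10−5 = 0 → Ȟ^1 ≅ 0
degree 2: 10−0−10 = 0 plus torsion [2] → Ȟ^2 ≅ Z/2

Ȟ^0(U;F) ≅ Z; Ȟ^1(U;F) ≅ 0; Ȟ^2(U;F) ≅ Z/2


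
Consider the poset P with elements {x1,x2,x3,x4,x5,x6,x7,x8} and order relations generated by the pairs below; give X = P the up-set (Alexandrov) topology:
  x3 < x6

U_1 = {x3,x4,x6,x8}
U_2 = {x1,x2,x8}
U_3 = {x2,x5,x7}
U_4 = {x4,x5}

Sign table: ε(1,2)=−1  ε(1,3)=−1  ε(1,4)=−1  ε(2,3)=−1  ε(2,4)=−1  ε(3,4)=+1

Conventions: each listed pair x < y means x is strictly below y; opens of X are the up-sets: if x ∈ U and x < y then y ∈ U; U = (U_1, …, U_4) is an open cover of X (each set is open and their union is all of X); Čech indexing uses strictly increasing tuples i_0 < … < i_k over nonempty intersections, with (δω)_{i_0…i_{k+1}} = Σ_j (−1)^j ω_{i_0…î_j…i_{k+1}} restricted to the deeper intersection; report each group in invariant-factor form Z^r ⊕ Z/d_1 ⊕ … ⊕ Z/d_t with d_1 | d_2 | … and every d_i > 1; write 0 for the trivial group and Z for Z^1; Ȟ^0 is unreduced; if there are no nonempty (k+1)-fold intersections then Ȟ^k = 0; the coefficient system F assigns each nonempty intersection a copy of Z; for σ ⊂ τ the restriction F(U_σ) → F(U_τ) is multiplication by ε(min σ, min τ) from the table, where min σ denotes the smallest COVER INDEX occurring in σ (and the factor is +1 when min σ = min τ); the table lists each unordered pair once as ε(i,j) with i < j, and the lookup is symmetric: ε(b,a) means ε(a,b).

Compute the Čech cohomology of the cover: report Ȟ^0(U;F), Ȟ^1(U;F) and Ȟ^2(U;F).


Ȟ^0 = 0, Ȟ^1 = Z/2 and Ȟ^2 = 0

cover nerve:
  U12={x8} U14={x4} U23={x2} U34={x5}
C dims 4,4; δ0: rk 4, SNF 1^3·2
Ȟ^0: (4−4)−0=0 ⇒ 0
Ȟ^1: (4−0)−4=0 plus torsion [2] ⇒ Z/2
Ȟ^2: (0−0)−0=0 ⇒ 0


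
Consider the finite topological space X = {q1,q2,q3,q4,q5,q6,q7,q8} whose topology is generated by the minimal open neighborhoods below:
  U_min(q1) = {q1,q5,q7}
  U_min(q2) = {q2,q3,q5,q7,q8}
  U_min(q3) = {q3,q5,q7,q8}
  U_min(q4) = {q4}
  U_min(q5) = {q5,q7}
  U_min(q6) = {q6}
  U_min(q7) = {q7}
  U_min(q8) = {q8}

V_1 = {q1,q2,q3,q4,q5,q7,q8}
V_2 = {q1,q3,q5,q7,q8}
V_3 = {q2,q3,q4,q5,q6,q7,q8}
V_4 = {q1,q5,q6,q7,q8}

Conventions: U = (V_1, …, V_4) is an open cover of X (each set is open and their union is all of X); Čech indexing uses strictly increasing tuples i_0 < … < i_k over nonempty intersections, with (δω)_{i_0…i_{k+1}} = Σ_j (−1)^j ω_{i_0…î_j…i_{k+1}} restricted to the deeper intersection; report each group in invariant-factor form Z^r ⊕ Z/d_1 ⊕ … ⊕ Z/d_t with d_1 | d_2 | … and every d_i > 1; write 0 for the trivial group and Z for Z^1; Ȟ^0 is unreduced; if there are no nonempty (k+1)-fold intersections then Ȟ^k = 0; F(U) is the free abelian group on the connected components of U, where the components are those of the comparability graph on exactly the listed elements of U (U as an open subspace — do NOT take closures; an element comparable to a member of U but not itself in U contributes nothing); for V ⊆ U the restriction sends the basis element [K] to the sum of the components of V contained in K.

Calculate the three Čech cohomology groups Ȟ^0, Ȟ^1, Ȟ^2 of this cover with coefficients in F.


Ȟ^0 ≅ Z^3, Ȟ^1 ≅ 0, Ȟ^2 ≅ 0

cover nerve:
  V12={q1,q3,q5,q7,q8} V13={q2,q3,q4,q5,q7,q8} V14={q1,q5,q7,q8} V23={q3,q5,q7,q8} V24={q1,q5,q7,q8} V34={q5,q6,q7,q8}
  V123={q3,q5,q7,q8} V124={q1,q5,q7,q8} V134={q5,q7,q8} V234={q5,q7,q8}
  V1234={q5,q7,q8}
components per intersection:
  V1: {q1,q2,q3,q5,q7,q8} {q4}
  V2: {q1,q3,q5,q7,q8}
  V3: {q2,q3,q5,q7,q8} {q4} {q6}
  V4: {q1,q5,q7} {q6} {q8}
  V12: {q1,q3,q5,q7,q8}
  V13: {q2,q3,q5,q7,q8} {q4}
  V14: {q1,q5,q7} {q8}
  V23: {q3,q5,q7,q8}
  V24: {q1,q5,q7} {q8}
  V34: {q5,q7} {q6} {q8}
  V123: {q3,q5,q7,q8}
  V124: {q1,q5,q7} {q8}
  V134: {q5,q7} {q8}
  V234: {q5,q7} {q8}
  V1234: {q5,q7} {q8}
C dims 9,11,7,2; δ0: rk 6, SNF 1^6; δ1: rk 5, SNF 1^5; δ2: rk 2, SNF 1^2
Ȟ^0: (9−6)−0=3 ⇒ Z^3
Ȟ^1: (11−5)−6=0 ⇒ 0
Ȟ^2: (7−2)−5=0 ⇒ 0


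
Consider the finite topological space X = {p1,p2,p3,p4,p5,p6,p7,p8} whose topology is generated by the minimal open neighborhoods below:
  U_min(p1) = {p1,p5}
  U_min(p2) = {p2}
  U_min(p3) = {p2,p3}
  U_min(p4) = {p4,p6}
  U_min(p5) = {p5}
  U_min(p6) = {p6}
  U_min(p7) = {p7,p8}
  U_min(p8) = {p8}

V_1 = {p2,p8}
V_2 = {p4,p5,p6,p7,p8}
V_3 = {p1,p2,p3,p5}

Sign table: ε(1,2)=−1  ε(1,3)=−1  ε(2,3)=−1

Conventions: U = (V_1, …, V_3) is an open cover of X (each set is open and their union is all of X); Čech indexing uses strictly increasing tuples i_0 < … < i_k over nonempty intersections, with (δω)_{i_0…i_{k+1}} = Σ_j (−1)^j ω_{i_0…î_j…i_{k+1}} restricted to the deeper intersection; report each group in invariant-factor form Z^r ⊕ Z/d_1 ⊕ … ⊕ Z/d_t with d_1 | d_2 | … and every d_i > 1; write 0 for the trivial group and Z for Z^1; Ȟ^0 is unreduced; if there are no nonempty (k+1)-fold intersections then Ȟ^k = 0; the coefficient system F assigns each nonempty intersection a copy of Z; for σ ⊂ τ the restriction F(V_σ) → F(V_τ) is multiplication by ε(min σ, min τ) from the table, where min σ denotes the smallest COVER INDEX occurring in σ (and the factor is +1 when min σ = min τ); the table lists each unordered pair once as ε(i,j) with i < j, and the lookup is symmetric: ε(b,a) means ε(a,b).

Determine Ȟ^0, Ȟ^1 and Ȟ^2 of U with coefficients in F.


intersection data:
  V12={p8} V13={p2} V23={p5}
C dims 3,3; δ0: rk 3, SNF 1^2·2
Ȟ^0 = (3 − 3) − 0 = 0, so Ȟ^0 ≅ 0
Ȟ^1 = (3 − 0) − 3 = 0 plus torsion [2], so Ȟ^1 ≅ Z/2
Ȟ^2 = (0 − 0) − 0 = 0, so Ȟ^2 ≅ 0

Ȟ^0(U;F) ≅ 0,  Ȟ^1(U;F) ≅ Z/2,  Ȟ^2(U;F) ≅ 0


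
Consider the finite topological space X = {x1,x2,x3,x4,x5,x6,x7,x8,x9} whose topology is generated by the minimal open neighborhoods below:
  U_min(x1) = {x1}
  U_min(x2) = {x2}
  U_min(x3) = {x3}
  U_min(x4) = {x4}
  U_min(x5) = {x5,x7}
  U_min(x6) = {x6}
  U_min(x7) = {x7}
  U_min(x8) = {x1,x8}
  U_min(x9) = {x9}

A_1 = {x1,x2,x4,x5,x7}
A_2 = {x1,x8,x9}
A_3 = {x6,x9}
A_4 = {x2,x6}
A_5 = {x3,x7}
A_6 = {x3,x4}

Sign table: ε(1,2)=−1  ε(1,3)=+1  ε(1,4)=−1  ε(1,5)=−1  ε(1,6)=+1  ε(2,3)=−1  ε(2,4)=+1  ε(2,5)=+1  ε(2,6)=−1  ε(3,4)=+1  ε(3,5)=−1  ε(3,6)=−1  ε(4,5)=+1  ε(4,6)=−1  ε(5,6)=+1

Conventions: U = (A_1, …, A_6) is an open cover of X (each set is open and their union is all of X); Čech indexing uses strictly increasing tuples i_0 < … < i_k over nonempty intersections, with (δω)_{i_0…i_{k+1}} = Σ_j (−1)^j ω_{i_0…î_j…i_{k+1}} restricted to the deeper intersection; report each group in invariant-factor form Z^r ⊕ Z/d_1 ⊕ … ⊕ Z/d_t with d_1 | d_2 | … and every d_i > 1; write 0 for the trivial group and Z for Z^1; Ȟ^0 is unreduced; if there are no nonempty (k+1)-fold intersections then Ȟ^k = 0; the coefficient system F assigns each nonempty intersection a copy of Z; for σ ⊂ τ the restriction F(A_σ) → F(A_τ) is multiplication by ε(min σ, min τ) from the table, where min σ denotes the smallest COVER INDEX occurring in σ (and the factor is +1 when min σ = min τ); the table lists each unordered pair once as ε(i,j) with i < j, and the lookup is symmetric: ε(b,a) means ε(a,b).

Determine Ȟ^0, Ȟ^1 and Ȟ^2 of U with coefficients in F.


Ȟ^0(U;F) ≅ 0, Ȟ^1(U;F) ≅ Z ⊕ Z/2, Ȟ^2(U;F) ≅ 0

nerve simplices:
  A12={x1} A14={x2} A15={x7} A16={x4} A23={x9} A34={x6} A56={x3}
C dims 6,7; δ0: rk 6, SNF 1^5·2
degree 0: 6−6−0 = 0 → Ȟ^0 ≅ 0
degree 1: 7−0−6 = 1 plus torsion [2] → Ȟ^1 ≅ Z ⊕ Z/2
degree 2: 0−0−0 = 0 → Ȟ^2 ≅ 0


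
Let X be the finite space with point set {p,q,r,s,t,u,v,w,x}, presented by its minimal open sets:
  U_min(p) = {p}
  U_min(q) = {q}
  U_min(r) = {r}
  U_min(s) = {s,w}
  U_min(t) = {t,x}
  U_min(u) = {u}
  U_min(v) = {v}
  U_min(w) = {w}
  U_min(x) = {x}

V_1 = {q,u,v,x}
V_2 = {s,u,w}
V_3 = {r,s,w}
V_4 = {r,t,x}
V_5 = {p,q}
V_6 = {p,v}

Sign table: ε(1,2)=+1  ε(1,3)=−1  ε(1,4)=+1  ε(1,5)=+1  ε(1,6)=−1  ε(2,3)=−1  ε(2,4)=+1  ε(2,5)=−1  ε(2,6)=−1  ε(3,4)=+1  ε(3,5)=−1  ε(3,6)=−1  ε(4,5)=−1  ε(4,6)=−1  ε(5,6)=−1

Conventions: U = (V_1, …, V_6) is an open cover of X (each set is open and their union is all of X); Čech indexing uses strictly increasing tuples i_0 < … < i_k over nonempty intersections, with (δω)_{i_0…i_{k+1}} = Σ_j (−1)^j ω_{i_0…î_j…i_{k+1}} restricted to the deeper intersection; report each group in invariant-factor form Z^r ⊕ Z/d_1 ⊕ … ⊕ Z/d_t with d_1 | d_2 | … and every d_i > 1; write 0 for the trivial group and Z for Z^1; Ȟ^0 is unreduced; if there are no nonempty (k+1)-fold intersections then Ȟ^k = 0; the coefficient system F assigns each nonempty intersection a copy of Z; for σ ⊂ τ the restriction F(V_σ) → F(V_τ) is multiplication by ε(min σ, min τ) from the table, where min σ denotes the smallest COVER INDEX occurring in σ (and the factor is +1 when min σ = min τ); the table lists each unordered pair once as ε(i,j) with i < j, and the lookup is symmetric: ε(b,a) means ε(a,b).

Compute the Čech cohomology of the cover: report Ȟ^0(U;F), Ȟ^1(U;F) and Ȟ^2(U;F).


intersection data:
  V12={u} V14={x} V15={q} V16={v} V23={s,w} V34={r} V56={p}
C dims 6,7; δ0: rk 6, SNF 1^5·2
Ȟ^0 = (6 − 6) − 0 = 0, so Ȟ^0 ≅ 0
Ȟ^1 = (7 − 0) − 6 = 1 plus torsion [2], so Ȟ^1 ≅ Z ⊕ Z/2
Ȟ^2 = (0 − 0) − 0 = 0, so Ȟ^2 ≅ 0

Ȟ^0(U;F) ≅ 0; Ȟ^1(U;F) ≅ Z ⊕ Z/2; Ȟ^2(U;F) ≅ 0


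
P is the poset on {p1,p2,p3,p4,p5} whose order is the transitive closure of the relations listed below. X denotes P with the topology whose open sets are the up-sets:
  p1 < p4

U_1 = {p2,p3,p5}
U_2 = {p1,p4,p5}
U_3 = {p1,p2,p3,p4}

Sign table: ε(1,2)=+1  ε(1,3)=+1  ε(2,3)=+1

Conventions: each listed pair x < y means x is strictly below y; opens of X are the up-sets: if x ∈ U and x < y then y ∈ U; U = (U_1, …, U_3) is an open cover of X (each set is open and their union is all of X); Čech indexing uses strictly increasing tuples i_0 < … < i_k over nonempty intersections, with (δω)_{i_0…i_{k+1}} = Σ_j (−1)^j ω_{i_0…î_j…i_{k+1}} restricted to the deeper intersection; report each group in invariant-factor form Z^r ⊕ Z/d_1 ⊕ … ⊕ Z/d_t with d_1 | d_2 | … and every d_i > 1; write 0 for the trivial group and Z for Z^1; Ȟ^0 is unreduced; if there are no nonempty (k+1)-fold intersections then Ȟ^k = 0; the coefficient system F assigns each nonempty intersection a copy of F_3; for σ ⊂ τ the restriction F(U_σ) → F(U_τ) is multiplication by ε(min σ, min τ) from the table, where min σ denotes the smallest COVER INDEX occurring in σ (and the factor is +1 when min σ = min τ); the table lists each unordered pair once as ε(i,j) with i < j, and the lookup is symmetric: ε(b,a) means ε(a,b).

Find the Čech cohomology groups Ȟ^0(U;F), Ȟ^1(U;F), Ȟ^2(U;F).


Ȟ^0 ≅ Z/3, Ȟ^1 ≅ Z/3 and Ȟ^2 ≅ 0

nonempty intersections:
  U12={p5} U13={p2,p3} U23={p1,p4}
C dims 3,3; δ0: rk_F3 2
Ȟ^0: (3−2)−0=1 ⇒ Z/3
Ȟ^1: (3−0)−2=1 ⇒ Z/3
Ȟ^2: (0−0)−0=0 ⇒ 0


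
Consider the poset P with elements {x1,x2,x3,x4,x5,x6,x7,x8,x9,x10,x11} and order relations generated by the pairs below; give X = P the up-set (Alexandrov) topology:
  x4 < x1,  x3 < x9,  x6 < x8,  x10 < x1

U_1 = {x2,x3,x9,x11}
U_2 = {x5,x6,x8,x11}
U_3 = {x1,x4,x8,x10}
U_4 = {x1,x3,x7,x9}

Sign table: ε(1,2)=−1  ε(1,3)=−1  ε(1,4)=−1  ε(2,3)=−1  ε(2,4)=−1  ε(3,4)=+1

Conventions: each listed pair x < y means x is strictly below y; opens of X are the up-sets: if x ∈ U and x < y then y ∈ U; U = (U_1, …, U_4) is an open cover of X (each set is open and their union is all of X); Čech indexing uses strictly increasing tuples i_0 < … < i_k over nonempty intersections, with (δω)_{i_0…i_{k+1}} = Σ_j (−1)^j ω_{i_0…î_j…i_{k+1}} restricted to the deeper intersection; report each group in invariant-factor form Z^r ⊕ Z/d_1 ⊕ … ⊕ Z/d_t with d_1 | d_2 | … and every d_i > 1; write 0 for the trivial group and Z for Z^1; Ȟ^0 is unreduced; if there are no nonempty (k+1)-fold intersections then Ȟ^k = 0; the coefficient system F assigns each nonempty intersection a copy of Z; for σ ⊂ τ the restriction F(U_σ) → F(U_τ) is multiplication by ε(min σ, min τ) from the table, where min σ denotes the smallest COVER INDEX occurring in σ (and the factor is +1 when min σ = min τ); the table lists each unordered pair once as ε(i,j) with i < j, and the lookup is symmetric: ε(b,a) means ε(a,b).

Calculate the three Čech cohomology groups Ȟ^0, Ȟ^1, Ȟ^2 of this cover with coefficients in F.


nerve of the cover:
  U12={x11} U14={x3,x9} U23={x8} U34={x1}
C dims 4,4; δ0: rk 4, SNF 1^3·2
Ȟ^0 = (4 − 4) − 0 = 0, so Ȟ^0 ≅ 0
Ȟ^1 = (4 − 0) − 4 = 0 plus torsion [2], so Ȟ^1 ≅ Z/2
Ȟ^2 = (0 − 0) − 0 = 0, so Ȟ^2 ≅ 0

Ȟ^0 ≅ 0, Ȟ^1 ≅ Z/2 and Ȟ^2 ≅ 0


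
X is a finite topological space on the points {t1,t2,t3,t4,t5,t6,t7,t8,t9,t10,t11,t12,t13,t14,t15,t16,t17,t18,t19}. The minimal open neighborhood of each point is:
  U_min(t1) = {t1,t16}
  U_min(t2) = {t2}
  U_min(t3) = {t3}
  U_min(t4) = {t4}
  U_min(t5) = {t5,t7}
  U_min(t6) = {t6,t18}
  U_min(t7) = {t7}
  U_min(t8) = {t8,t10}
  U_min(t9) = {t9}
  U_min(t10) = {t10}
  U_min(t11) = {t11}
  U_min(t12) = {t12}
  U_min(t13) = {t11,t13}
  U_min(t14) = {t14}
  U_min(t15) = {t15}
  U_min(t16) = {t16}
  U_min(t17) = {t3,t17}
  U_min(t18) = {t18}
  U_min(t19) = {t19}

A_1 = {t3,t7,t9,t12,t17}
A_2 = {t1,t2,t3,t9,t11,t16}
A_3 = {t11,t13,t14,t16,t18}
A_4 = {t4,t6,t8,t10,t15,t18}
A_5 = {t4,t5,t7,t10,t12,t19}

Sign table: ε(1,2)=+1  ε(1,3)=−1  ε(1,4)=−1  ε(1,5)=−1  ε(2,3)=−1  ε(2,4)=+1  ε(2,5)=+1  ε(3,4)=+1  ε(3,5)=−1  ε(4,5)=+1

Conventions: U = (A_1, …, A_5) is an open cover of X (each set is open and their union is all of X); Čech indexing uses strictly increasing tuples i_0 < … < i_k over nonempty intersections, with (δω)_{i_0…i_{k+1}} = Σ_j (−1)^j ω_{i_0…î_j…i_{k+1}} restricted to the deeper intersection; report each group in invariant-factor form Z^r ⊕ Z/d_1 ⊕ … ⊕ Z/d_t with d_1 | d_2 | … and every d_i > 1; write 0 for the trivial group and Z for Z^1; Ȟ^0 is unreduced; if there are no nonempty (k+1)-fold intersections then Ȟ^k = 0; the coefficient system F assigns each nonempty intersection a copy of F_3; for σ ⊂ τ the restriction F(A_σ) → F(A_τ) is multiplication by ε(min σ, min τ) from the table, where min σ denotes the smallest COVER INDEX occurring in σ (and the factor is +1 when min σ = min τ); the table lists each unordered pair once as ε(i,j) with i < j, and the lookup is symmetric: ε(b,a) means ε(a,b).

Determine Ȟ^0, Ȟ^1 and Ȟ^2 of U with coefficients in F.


Ȟ^0(U;F) ≅ Z/3, Ȟ^1(U;F) ≅ Z/3 and Ȟ^2(U;F) ≅ 0

nerve of the cover:
  A12={t3,t9} A15={t7,t12} A23={t11,t16} A34={t18} A45={t4,t10}
C dims 5,5; δ0: rk_F3 4
Ȟ^0 = (5 − 4) − 0 = 1, so Ȟ^0 ≅ Z/3
Ȟ^1 = (5 − 0) − 4 = 1, so Ȟ^1 ≅ Z/3
Ȟ^2 = (0 − 0) − 0 = 0, so Ȟ^2 ≅ 0


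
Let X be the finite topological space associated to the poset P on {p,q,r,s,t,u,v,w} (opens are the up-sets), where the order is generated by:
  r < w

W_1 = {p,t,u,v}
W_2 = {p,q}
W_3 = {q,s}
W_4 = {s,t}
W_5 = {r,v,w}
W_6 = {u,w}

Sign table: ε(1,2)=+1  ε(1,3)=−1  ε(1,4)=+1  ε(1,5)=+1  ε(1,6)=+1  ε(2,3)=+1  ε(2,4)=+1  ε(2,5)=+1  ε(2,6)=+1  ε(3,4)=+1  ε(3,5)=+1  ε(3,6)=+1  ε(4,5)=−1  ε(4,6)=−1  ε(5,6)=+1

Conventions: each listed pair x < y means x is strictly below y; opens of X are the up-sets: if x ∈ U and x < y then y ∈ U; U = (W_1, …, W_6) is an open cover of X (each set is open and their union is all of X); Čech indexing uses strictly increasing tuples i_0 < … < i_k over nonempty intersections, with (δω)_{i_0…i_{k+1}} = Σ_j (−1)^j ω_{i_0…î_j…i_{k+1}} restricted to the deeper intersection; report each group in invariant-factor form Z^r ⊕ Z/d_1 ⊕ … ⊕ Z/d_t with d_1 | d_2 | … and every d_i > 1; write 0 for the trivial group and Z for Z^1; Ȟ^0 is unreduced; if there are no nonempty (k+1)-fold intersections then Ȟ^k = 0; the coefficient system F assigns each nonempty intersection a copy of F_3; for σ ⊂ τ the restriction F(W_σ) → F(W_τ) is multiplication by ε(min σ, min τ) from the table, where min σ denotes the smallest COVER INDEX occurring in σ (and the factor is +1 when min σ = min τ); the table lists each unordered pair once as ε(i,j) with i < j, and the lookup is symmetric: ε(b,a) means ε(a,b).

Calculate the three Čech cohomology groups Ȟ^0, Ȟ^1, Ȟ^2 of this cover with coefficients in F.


Ȟ^0 = Z/3; Ȟ^1 = Z/3 ⊕ Z/3; Ȟ^2 = 0

nonempty intersections:
  W12={p} W14={t} W15={v} W16={u} W23={q} W34={s} W56={w}
C dims 6,7; δ0: rk_F3 5
Ȟ^0: (6−5)−0=1 ⇒ Z/3
Ȟ^1: (7−0)−5=2 ⇒ Z/3 ⊕ Z/3
Ȟ^2: (0−0)−0=0 ⇒ 0
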